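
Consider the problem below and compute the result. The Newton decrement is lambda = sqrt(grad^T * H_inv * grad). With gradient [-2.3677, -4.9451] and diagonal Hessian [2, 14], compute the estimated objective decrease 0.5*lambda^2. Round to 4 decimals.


Step 1: H is diagonal, so H^(-1) * g = [-1.1839, -0.3532].
Step 2: g^T H^(-1) g = sum_i g_i^2 / H_ii
  = (-2.3677)^2/2 + (-4.9451)^2/14
  = 2.803 + 1.7467 = 4.5497
Step 3: Objective decrease = 0.5 * g^T H^(-1) g = 2.2749


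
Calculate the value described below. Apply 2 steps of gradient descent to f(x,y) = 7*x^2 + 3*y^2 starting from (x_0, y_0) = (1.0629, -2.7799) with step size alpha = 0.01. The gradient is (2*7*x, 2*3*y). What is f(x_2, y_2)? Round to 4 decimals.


Gradient descent on f(x,y) = 7*x^2 + 3*y^2.
Starting point: (1.0629, -2.7799), alpha = 0.01
Step 1: grad_x = 2*7*1.0629 = 14.8806, grad_y = 2*3*-2.7799 = -16.6794
  x_1 = 1.0629 - 0.01*14.8806 = 0.9141
  y_1 = -2.7799 - 0.01*-16.6794 = -2.6131
Step 2: grad_x = 2*7*0.9141 = 12.7973, grad_y = 2*3*-2.6131 = -15.6786
  x_2 = 0.9141 - 0.01*12.7973 = 0.7861
  y_2 = -2.6131 - 0.01*-15.6786 = -2.4563
f(0.7861, -2.4563) = 7*0.7861^2 + 3*(-2.4563)^2 = 22.4264


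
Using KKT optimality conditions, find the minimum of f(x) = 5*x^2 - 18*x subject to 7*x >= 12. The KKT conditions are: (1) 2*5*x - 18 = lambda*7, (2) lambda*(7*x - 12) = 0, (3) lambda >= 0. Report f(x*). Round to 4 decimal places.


Step 1: Try lambda = 0 (constraint inactive).
Stationarity: 2*5*x - 18 = 0
x* = 18/(2*5) = 1.8
Check constraint: 7*1.8 = 12.6 >= 12 -- satisfied.
Step 2: Compute optimal value.
f(x*) = 5*1.8^2 - 18*1.8 = -16.2


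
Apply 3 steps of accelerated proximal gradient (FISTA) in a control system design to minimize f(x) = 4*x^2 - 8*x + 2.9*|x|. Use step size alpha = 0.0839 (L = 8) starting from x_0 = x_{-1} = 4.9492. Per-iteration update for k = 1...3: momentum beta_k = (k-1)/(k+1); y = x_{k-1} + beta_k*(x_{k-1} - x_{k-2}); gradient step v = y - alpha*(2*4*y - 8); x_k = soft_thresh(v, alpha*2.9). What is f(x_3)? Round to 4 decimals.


FISTA on f(x) = 4*x^2 - 8*x + 2.9*|x|
L = 8, alpha = 0.0839
Iteration 1: beta = 0.0, y = 4.9492 + 0.0*(4.9492 - 4.9492) = 4.9492
  grad(y) = 31.5936, v = y - alpha*grad = 2.2985
  prox(v) = soft_thresh(2.2985, 0.2433) = 2.0552
Iteration 2: beta = 0.3333, y = 2.0552 + 0.3333*(2.0552 - 4.9492) = 1.0905
  grad(y) = 0.7241, v = y - alpha*grad = 1.0298
  prox(v) = soft_thresh(1.0298, 0.2433) = 0.7865
Iteration 3: beta = 0.5, y = 0.7865 + 0.5*(0.7865 - 2.0552) = 0.1521
  grad(y) = -6.7833, v = y - alpha*grad = 0.7212
  prox(v) = soft_thresh(0.7212, 0.2433) = 0.4779
f(x_3) = 4*0.4779^2 - 8*0.4779 + 2.9*|0.4779| = -1.5237


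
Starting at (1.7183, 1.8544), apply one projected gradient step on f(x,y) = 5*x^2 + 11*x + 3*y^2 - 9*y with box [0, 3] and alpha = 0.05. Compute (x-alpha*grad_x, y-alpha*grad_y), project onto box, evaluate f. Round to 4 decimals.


Step 1: Compute gradient at (1.7183, 1.8544).
grad_x = 2*5*1.7183 + 11 = 28.183
grad_y = 2*3*1.8544 - 9 = 2.1264
Step 2: Gradient step.
x_raw = 1.7183 - 0.05*28.183 = 0.3092
y_raw = 1.8544 - 0.05*2.1264 = 1.7481
Step 3: Project onto [0, 3].
x_proj = clip(0.3092) = 0.3092
y_proj = clip(1.7481) = 1.7481
Step 4: Evaluate f.
f(0.3092, 1.7481) = -2.6869


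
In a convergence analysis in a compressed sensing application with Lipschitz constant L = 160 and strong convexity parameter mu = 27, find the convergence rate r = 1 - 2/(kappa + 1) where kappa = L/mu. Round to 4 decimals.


Step 1: Compute the condition number.
kappa = L/mu = 160/27 = 5.9259
Step 2: Compute the convergence rate.
r = 1 - 2/(kappa + 1) = 1 - 2*mu/(L + mu) = (L - mu)/(L + mu) = 133/187 = 0.7112


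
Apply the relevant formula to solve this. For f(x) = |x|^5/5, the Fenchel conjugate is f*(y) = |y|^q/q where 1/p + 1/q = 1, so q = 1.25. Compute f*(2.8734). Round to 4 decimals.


The conjugate exponent q satisfies 1/p + 1/q = 1.
p = 5, so q = 5/(5 - 1) = 1.25
|y|^q = 2.8734^1.25 = 3.7411
f*(2.8734) = 3.7411 / 1.25 = 2.9929


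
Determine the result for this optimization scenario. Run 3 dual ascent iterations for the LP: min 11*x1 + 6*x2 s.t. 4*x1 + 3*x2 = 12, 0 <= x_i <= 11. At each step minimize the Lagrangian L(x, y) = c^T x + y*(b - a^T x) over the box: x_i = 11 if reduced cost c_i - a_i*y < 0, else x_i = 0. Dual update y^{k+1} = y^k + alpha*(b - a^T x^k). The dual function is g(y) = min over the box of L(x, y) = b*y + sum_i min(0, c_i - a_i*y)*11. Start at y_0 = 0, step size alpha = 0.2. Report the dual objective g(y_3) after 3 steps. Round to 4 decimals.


Dual ascent for LP: min 11*x1 + 6*x2, 4*x1 + 3*x2 = 12, 0 <= x_i <= 11
Step 1: y^k = 0.0, reduced costs: (11.0, 6.0)
  x^k = (0.0, 0.0), subgradient = b - a^T x = 12.0
  y^{k+1} = 0.0 + 0.2*12.0 = 2.4
Step 2: y^k = 2.4, reduced costs: (1.4, -1.2)
  x^k = (0.0, 11.0), subgradient = b - a^T x = -21.0
  y^{k+1} = 2.4 + 0.2*-21.0 = -1.8
Step 3: y^k = -1.8, reduced costs: (18.2, 11.4)
  x^k = (0.0, 0.0), subgradient = b - a^T x = 12.0
  y^{k+1} = -1.8 + 0.2*12.0 = 0.6
Dual objective at y_3 = 0.6: reduced costs (8.6, 4.2), box minimizer x = (0.0, 0.0)
g(y_3) = b*y + (c1 - a1*y)*x1 + (c2 - a2*y)*x2 = 12*0.6 + 8.6*0.0 + 4.2*0.0 = 7.2 + 0.0 + 0.0 = 7.2


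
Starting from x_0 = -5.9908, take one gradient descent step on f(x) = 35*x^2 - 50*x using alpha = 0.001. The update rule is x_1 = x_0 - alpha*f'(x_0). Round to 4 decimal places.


We compute the gradient at x_0 and apply the update.
f'(x) = 70*x - 50
f'(-5.9908) = 70*-5.9908 - 50 = -469.356
x_1 = -5.9908 - 0.001*-469.356 = -5.5214


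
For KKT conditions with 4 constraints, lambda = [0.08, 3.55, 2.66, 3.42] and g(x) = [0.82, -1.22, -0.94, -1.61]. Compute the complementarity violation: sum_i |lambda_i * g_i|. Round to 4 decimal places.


KKT complementary slackness check:
lambda_1 * g_1 = 0.08 * 0.82 = 0.0656
lambda_2 * g_2 = 3.55 * -1.22 = -4.331
lambda_3 * g_3 = 2.66 * -0.94 = -2.5004
lambda_4 * g_4 = 3.42 * -1.61 = -5.5062
Total violation = 0.0656 + 4.331 + 2.5004 + 5.5062 = 12.4032


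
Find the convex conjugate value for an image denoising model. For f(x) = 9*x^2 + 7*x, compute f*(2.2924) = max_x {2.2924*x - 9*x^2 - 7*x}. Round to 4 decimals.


f*(y) = sup_x {y*x - a*x^2 - b*x} = sup_x {(y-b)*x - a*x^2}
FOC: (y - b) - 2a*x = 0 => x* = (y - b)/(2a)
x* = (2.2924 - 7)/(2*9) = -0.2615
f*(2.2924) = (y-b)^2/(4a) = (2.2924 - 7)^2/(4*9)
= 22.1615/36 = 0.6156


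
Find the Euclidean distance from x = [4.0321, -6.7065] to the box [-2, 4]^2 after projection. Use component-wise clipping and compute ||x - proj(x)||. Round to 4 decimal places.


Project each component onto [-2, 4].
clip(4.0321) = 4.0, clip(-6.7065) = -2.0
Projection = [4.0, -2.0]
Squared diffs: [0.001, 22.1511]
Distance = sqrt(22.1521) = 4.7066


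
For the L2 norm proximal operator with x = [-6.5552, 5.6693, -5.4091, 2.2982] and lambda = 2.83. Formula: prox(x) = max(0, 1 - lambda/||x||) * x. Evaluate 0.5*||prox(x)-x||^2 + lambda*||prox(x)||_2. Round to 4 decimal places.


Step 1: Compute ||x||.
||x|| = 10.4715
Step 2: Compute scaling factor.
scale = max(0, 1 - 2.83/10.4715) = 0.7297
Step 3: prox(x) = [-4.7836, 4.1371, -3.9472, 1.6771]
||prox(x)|| = 7.6415
Step 4: Proximal objective.
0.5*||prox-x||^2 = 4.0045
lambda*||prox|| = 21.6254
Total = 25.6298


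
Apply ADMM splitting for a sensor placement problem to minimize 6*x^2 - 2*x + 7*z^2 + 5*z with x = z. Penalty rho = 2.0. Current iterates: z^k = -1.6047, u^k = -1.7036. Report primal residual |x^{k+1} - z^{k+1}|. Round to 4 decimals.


ADMM iteration with rho = 2.0, z^k = -1.6047, u^k = -1.7036
Step 1: x-update.
Minimize 6*x^2 - 2*x + (2.0/2)*(x + 1.6047 - 1.7036)^2
FOC: (2*6 + 2.0)*x = 2 + 2.0*(-1.6047 + 1.7036)
x^{k+1} = 0.157
Step 2: z-update.
Minimize 7*z^2 + 5*z + (2.0/2)*(0.157 - z - 1.7036)^2
FOC: (2*7 + 2.0)*z = -5 + 2.0*(0.157 - 1.7036)
z^{k+1} = -0.5058
Step 3: u-update.
u^{k+1} = -1.7036 + 0.157 + 0.5058 = -1.0408
Step 4: Primal residual = |0.157 + 0.5058| = 0.6628


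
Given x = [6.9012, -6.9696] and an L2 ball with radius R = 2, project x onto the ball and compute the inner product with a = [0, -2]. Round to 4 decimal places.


Step 1: Compute ||x|| (intermediates to 6 decimals).
||x|| = sqrt(6.9012^2 + (-6.9696)^2) = 9.808256
Step 2: Project.
Since ||x|| > R, scale = R/||x|| = 2/9.808256 = 0.20391, proj(x) = scale * x
proj(x) = [1.407224, -1.421171]
Step 3: Dot product.
a^T * proj(x) = 0*1.407224 - 2*(-1.421171) = 2.8423


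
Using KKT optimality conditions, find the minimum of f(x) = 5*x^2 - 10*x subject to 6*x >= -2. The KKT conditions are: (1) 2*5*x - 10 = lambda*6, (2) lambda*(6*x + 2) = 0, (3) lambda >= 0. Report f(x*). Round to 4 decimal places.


Step 1: Try lambda = 0 (constraint inactive).
Stationarity: 2*5*x - 10 = 0
x* = 10/(2*5) = 1.0
Check constraint: 6*1.0 = 6.0 >= -2 -- satisfied.
Step 2: Compute optimal value.
f(x*) = 5*1.0^2 - 10*1.0 = -5.0


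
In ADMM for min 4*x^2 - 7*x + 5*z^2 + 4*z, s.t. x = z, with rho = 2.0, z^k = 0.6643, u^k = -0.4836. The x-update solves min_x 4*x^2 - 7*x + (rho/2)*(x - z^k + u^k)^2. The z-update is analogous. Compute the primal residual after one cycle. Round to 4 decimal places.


ADMM iteration with rho = 2.0, z^k = 0.6643, u^k = -0.4836
Step 1: x-update.
Minimize 4*x^2 - 7*x + (2.0/2)*(x - 0.6643 - 0.4836)^2
FOC: (2*4 + 2.0)*x = 7 + 2.0*(0.6643 + 0.4836)
x^{k+1} = 0.9296
Step 2: z-update.
Minimize 5*z^2 + 4*z + (2.0/2)*(0.9296 - z - 0.4836)^2
FOC: (2*5 + 2.0)*z = -4 + 2.0*(0.9296 - 0.4836)
z^{k+1} = -0.259
Step 3: u-update.
u^{k+1} = -0.4836 + 0.9296 + 0.259 = 0.705
Step 4: Primal residual = |0.9296 + 0.259| = 1.1886


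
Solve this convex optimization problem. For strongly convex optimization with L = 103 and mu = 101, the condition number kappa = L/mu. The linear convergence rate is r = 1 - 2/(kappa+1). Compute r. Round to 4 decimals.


Step 1: Compute the condition number.
kappa = L/mu = 103/101 = 1.0198
Step 2: Compute the convergence rate.
r = 1 - 2/(kappa + 1) = 1 - 2*mu/(L + mu) = (L - mu)/(L + mu) = 2/204 = 0.0098


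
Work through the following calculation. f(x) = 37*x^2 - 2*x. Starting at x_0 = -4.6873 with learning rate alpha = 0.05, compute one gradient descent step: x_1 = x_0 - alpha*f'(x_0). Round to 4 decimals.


We compute the gradient at x_0 and apply the update.
f'(x) = 74*x - 2
f'(-4.6873) = 74*-4.6873 - 2 = -348.8602
x_1 = -4.6873 - 0.05*-348.8602 = 12.7557


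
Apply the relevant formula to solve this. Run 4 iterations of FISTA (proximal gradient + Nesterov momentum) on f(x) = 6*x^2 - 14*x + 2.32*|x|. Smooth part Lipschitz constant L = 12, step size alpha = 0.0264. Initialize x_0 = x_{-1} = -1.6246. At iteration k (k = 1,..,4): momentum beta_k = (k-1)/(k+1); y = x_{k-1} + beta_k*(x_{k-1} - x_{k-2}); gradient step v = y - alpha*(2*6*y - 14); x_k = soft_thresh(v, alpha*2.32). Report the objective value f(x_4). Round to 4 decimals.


FISTA on f(x) = 6*x^2 - 14*x + 2.32*|x|
L = 12, alpha = 0.0264
Iteration 1: beta = 0.0, y = -1.6246 + 0.0*(-1.6246 + 1.6246) = -1.6246
  grad(y) = -33.4952, v = y - alpha*grad = -0.7403
  prox(v) = soft_thresh(-0.7403, 0.0612) = -0.6791
Iteration 2: beta = 0.3333, y = -0.6791 + 0.3333*(-0.6791 + 1.6246) = -0.3639
  grad(y) = -18.3669, v = y - alpha*grad = 0.121
  prox(v) = soft_thresh(0.121, 0.0612) = 0.0597
Iteration 3: beta = 0.5, y = 0.0597 + 0.5*(0.0597 + 0.6791) = 0.4291
  grad(y) = -8.8503, v = y - alpha*grad = 0.6628
  prox(v) = soft_thresh(0.6628, 0.0612) = 0.6015
Iteration 4: beta = 0.6, y = 0.6015 + 0.6*(0.6015 - 0.0597) = 0.9266
  grad(y) = -2.8805, v = y - alpha*grad = 1.0027
  prox(v) = soft_thresh(1.0027, 0.0612) = 0.9414
f(x_4) = 6*0.9414^2 - 14*0.9414 + 2.32*|0.9414| = -5.6782


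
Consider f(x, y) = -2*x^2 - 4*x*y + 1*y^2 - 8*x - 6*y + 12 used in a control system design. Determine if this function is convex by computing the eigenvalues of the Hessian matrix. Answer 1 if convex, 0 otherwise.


The Hessian of f(x,y) = -2*x^2 - 4*x*y + 1*y^2 - 8*x - 6*y + 12 is:
H = [[-4, -4], [-4, 2]]
Trace = -4 + 2 = -2
Determinant = -4*2 - (-4)^2 = -24
Discriminant = (-2)^2 - 4*-24 = 100.0
Eigenvalues: lambda_1 = -6.0, lambda_2 = 4.0
The function is not convex.

0


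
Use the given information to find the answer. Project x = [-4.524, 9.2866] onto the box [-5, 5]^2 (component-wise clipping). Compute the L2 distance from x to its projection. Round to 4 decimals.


Project each component onto [-5, 5].
clip(-4.524) = -4.524, clip(9.2866) = 5.0
Projection = [-4.524, 5.0]
Squared diffs: [0.0, 18.3749]
Distance = sqrt(18.3749) = 4.2866


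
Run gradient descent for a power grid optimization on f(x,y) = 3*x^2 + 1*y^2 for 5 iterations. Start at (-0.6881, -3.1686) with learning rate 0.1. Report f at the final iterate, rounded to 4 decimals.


Gradient descent on f(x,y) = 3*x^2 + 1*y^2.
Starting point: (-0.6881, -3.1686), alpha = 0.1
Step 1: grad_x = 2*3*-0.6881 = -4.1286, grad_y = 2*1*-3.1686 = -6.3372
  x_1 = -0.6881 - 0.1*-4.1286 = -0.2752
  y_1 = -3.1686 - 0.1*-6.3372 = -2.5349
Step 2: grad_x = 2*3*-0.2752 = -1.6514, grad_y = 2*1*-2.5349 = -5.0698
  x_2 = -0.2752 - 0.1*-1.6514 = -0.1101
  y_2 = -2.5349 - 0.1*-5.0698 = -2.0279
Step 3: grad_x = 2*3*-0.1101 = -0.6606, grad_y = 2*1*-2.0279 = -4.0558
  x_3 = -0.1101 - 0.1*-0.6606 = -0.044
  y_3 = -2.0279 - 0.1*-4.0558 = -1.6223
Step 4: grad_x = 2*3*-0.044 = -0.2642, grad_y = 2*1*-1.6223 = -3.2446
  x_4 = -0.044 - 0.1*-0.2642 = -0.0176
  y_4 = -1.6223 - 0.1*-3.2446 = -1.2979
Step 5: grad_x = 2*3*-0.0176 = -0.1057, grad_y = 2*1*-1.2979 = -2.5957
  x_5 = -0.0176 - 0.1*-0.1057 = -0.007
  y_5 = -1.2979 - 0.1*-2.5957 = -1.0383
f(-0.007, -1.0383) = 3*(-0.007)^2 + 1*(-1.0383)^2 = 1.0782


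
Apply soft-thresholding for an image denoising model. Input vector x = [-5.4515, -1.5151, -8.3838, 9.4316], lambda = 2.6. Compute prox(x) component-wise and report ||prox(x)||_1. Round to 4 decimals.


Soft-thresholding with lambda = 2.6:
prox(-5.4515) = sign(-5.4515)*max(|-5.4515| - 2.6, 0) = -2.8515
prox(-1.5151) = sign(-1.5151)*max(|-1.5151| - 2.6, 0) = 0.0
prox(-8.3838) = sign(-8.3838)*max(|-8.3838| - 2.6, 0) = -5.7838
prox(9.4316) = sign(9.4316)*max(|9.4316| - 2.6, 0) = 6.8316
prox(x) = [-2.8515, 0.0, -5.7838, 6.8316]
||prox(x)||_1 = 2.8515 + 0.0 + 5.7838 + 6.8316 = 15.4669


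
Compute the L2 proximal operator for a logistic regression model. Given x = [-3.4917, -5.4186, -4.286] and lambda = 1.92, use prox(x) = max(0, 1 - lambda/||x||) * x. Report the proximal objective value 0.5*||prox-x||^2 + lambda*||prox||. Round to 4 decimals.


Step 1: Compute ||x||.
||x|| = 7.741
Step 2: Compute scaling factor.
scale = max(0, 1 - 1.92/7.741) = 0.752
Step 3: prox(x) = [-2.6257, -4.0746, -3.2229]
||prox(x)|| = 5.821
Step 4: Proximal objective.
0.5*||prox-x||^2 = 1.8432
lambda*||prox|| = 11.1763
Total = 13.0195


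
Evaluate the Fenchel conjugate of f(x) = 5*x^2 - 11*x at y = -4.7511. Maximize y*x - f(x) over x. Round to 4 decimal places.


f*(y) = sup_x {y*x - a*x^2 - b*x} = sup_x {(y-b)*x - a*x^2}
FOC: (y - b) - 2a*x = 0 => x* = (y - b)/(2a)
x* = (-4.7511 + 11)/(2*5) = 0.6249
f*(-4.7511) = (y-b)^2/(4a) = (-4.7511 + 11)^2/(4*5)
= 39.0488/20 = 1.9524


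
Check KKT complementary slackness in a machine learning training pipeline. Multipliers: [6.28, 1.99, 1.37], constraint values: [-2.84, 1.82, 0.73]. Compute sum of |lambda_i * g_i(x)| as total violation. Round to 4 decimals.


KKT complementary slackness check:
lambda_1 * g_1 = 6.28 * -2.84 = -17.8352
lambda_2 * g_2 = 1.99 * 1.82 = 3.6218
lambda_3 * g_3 = 1.37 * 0.73 = 1.0001
Total violation = 17.8352 + 3.6218 + 1.0001 = 22.4571


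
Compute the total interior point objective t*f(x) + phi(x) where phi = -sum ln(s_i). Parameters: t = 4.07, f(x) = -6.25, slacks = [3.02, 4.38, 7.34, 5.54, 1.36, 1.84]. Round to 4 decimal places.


Step 1: Compute log-barrier.
ln values: [1.1053, 1.477, 1.9933, 1.712, 0.3075, 0.6098]
phi = -(1.1053 + 1.477 + 1.9933 + 1.712 + 0.3075 + 0.6098) = -7.2049
Step 2: Compute augmented objective.
t*f(x) = 4.07*-6.25 = -25.4375
Total = -25.4375 - 7.2049 = -32.6424


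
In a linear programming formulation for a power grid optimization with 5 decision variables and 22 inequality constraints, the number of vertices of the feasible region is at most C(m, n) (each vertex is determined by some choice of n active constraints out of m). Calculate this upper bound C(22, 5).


Each vertex corresponds to some choice of n active constraints out of m, so the number of vertices is at most C(m, n) = m! / (n!(m-n)!).
m = 22, n = 5
Numerator: 22 * 21 * 20 * 19 * 18
Denominator: 5! = 120
C(22, 5) = 26334


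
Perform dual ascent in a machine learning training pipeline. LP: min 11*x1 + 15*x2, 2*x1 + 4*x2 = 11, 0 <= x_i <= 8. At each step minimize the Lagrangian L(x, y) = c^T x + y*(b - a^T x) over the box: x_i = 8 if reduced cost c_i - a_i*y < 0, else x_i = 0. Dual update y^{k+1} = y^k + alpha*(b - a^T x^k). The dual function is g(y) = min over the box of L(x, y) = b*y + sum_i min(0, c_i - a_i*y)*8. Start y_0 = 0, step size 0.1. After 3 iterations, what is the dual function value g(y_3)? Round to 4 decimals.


Dual ascent for LP: min 11*x1 + 15*x2, 2*x1 + 4*x2 = 11, 0 <= x_i <= 8
Step 1: y^k = 0.0, reduced costs: (11.0, 15.0)
  x^k = (0.0, 0.0), subgradient = b - a^T x = 11.0
  y^{k+1} = 0.0 + 0.1*11.0 = 1.1
Step 2: y^k = 1.1, reduced costs: (8.8, 10.6)
  x^k = (0.0, 0.0), subgradient = b - a^T x = 11.0
  y^{k+1} = 1.1 + 0.1*11.0 = 2.2
Step 3: y^k = 2.2, reduced costs: (6.6, 6.2)
  x^k = (0.0, 0.0), subgradient = b - a^T x = 11.0
  y^{k+1} = 2.2 + 0.1*11.0 = 3.3
Dual objective at y_3 = 3.3: reduced costs (4.4, 1.8), box minimizer x = (0.0, 0.0)
g(y_3) = b*y + (c1 - a1*y)*x1 + (c2 - a2*y)*x2 = 11*3.3 + 4.4*0.0 + 1.8*0.0 = 36.3 + 0.0 + 0.0 = 36.3


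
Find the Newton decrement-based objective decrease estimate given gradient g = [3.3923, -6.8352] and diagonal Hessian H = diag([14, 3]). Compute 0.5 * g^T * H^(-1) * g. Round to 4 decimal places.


Step 1: H is diagonal, so H^(-1) * g = [0.2423, -2.2784].
Step 2: g^T H^(-1) g = sum_i g_i^2 / H_ii
  = (3.3923)^2/14 + (-6.8352)^2/3
  = 0.822 + 15.5733 = 16.3953
Step 3: Objective decrease = 0.5 * g^T H^(-1) g = 8.1976


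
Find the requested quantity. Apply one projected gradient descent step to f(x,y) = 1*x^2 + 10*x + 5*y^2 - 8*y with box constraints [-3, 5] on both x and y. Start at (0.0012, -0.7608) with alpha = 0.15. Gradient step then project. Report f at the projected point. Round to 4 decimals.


Step 1: Compute gradient at (0.0012, -0.7608).
grad_x = 2*1*0.0012 + 10 = 10.0024
grad_y = 2*5*-0.7608 - 8 = -15.608
Step 2: Gradient step.
x_raw = 0.0012 - 0.15*10.0024 = -1.4992
y_raw = -0.7608 - 0.15*-15.608 = 1.5804
Step 3: Project onto [-3, 5].
x_proj = clip(-1.4992) = -1.4992
y_proj = clip(1.5804) = 1.5804
Step 4: Evaluate f.
f(-1.4992, 1.5804) = -12.899


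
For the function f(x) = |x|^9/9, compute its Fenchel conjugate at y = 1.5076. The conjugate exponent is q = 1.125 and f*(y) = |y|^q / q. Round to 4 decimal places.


The conjugate exponent q satisfies 1/p + 1/q = 1.
p = 9, so q = 9/(9 - 1) = 1.125
|y|^q = 1.5076^1.125 = 1.587
f*(1.5076) = 1.587 / 1.125 = 1.4107


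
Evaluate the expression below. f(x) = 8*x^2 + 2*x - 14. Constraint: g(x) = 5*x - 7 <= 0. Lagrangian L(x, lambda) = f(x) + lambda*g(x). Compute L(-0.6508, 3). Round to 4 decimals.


Step 1: Evaluate f(x).
f(-0.6508) = 8*(-0.6508)^2 + 2*(-0.6508) - 14 = -11.9133
Step 2: Evaluate g(x).
g(-0.6508) = 5*-0.6508 - 7 = -10.254
Step 3: Compute Lagrangian.
L = -11.9133 + 3*-10.254 = -42.6753


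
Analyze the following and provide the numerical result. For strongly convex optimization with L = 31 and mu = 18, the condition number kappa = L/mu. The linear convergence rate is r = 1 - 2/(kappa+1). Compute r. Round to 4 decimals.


Step 1: Compute the condition number.
kappa = L/mu = 31/18 = 1.7222
Step 2: Compute the convergence rate.
r = 1 - 2/(kappa + 1) = 1 - 2*mu/(L + mu) = (L - mu)/(L + mu) = 13/49 = 0.2653


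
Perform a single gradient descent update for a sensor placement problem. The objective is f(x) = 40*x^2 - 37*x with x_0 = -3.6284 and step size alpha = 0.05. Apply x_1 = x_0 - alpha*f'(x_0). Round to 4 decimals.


We compute the gradient at x_0 and apply the update.
f'(x) = 80*x - 37
f'(-3.6284) = 80*-3.6284 - 37 = -327.272
x_1 = -3.6284 - 0.05*-327.272 = 12.7352


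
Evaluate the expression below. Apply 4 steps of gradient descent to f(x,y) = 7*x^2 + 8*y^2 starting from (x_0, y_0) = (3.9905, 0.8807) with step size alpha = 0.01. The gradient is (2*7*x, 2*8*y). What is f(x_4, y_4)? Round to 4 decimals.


Gradient descent on f(x,y) = 7*x^2 + 8*y^2.
Starting point: (3.9905, 0.8807), alpha = 0.01
Step 1: grad_x = 2*7*3.9905 = 55.867, grad_y = 2*8*0.8807 = 14.0912
  x_1 = 3.9905 - 0.01*55.867 = 3.4318
  y_1 = 0.8807 - 0.01*14.0912 = 0.7398
Step 2: grad_x = 2*7*3.4318 = 48.0456, grad_y = 2*8*0.7398 = 11.8366
  x_2 = 3.4318 - 0.01*48.0456 = 2.9514
  y_2 = 0.7398 - 0.01*11.8366 = 0.6214
Step 3: grad_x = 2*7*2.9514 = 41.3192, grad_y = 2*8*0.6214 = 9.9428
  x_3 = 2.9514 - 0.01*41.3192 = 2.5382
  y_3 = 0.6214 - 0.01*9.9428 = 0.522
Step 4: grad_x = 2*7*2.5382 = 35.5345, grad_y = 2*8*0.522 = 8.3519
  x_4 = 2.5382 - 0.01*35.5345 = 2.1828
  y_4 = 0.522 - 0.01*8.3519 = 0.4385
f(2.1828, 0.4385) = 7*2.1828^2 + 8*0.4385^2 = 34.8915


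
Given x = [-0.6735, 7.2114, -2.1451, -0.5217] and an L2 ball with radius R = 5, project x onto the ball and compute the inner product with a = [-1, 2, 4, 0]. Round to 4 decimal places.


Step 1: Compute ||x|| (intermediates to 6 decimals).
||x|| = sqrt((-0.6735)^2 + 7.2114^2 + (-2.1451)^2 + (-0.5217)^2) = 7.571758
Step 2: Project.
Since ||x|| > R, scale = R/||x|| = 5/7.571758 = 0.660349, proj(x) = scale * x
proj(x) = [-0.444745, 4.762041, -1.416515, -0.344504]
Step 3: Dot product.
a^T * proj(x) = -1*(-0.444745) + 2*4.762041 + 4*(-1.416515) + 0*(-0.344504) = 4.3028


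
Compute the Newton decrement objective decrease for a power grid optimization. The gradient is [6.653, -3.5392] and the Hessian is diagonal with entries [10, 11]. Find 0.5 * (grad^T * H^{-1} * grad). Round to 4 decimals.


Step 1: H is diagonal, so H^(-1) * g = [0.6653, -0.3217].
Step 2: g^T H^(-1) g = sum_i g_i^2 / H_ii
  = (6.653)^2/10 + (-3.5392)^2/11
  = 4.4262 + 1.1387 = 5.565
Step 3: Objective decrease = 0.5 * g^T H^(-1) g = 2.7825


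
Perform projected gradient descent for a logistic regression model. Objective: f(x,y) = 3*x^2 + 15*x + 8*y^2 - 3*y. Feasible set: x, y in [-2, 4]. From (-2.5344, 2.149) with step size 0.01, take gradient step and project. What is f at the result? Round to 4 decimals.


Step 1: Compute gradient at (-2.5344, 2.149).
grad_x = 2*3*-2.5344 + 15 = -0.2064
grad_y = 2*8*2.149 - 3 = 31.384
Step 2: Gradient step.
x_raw = -2.5344 - 0.01*-0.2064 = -2.5323
y_raw = 2.149 - 0.01*31.384 = 1.8352
Step 3: Project onto [-2, 4].
x_proj = clip(-2.5323) = -2.0
y_proj = clip(1.8352) = 1.8352
Step 4: Evaluate f.
f(-2.0, 1.8352) = 3.437


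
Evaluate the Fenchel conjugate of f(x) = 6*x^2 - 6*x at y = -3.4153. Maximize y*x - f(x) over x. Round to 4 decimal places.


f*(y) = sup_x {y*x - a*x^2 - b*x} = sup_x {(y-b)*x - a*x^2}
FOC: (y - b) - 2a*x = 0 => x* = (y - b)/(2a)
x* = (-3.4153 + 6)/(2*6) = 0.2154
f*(-3.4153) = (y-b)^2/(4a) = (-3.4153 + 6)^2/(4*6)
= 6.6807/24 = 0.2784


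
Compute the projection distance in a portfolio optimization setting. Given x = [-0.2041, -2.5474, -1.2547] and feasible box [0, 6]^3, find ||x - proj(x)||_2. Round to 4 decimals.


Project each component onto [0, 6].
clip(-0.2041) = 0.0, clip(-2.5474) = 0.0, clip(-1.2547) = 0.0
Projection = [0.0, 0.0, 0.0]
Squared diffs: [0.0417, 6.4892, 1.5743]
Distance = sqrt(8.1052) = 2.847


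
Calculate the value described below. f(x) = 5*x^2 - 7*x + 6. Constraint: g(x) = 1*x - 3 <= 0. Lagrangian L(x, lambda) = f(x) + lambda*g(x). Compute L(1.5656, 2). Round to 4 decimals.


Step 1: Evaluate f(x).
f(1.5656) = 5*1.5656^2 - 7*1.5656 + 6 = 7.2963
Step 2: Evaluate g(x).
g(1.5656) = 1*1.5656 - 3 = -1.4344
Step 3: Compute Lagrangian.
L = 7.2963 + 2*-1.4344 = 4.4275


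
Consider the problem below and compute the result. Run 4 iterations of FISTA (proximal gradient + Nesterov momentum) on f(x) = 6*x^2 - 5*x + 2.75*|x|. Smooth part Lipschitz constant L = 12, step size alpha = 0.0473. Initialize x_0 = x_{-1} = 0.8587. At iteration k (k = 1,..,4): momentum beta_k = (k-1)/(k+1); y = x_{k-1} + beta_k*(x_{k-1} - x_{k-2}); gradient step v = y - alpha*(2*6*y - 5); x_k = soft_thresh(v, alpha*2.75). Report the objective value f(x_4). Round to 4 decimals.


FISTA on f(x) = 6*x^2 - 5*x + 2.75*|x|
L = 12, alpha = 0.0473
Iteration 1: beta = 0.0, y = 0.8587 + 0.0*(0.8587 - 0.8587) = 0.8587
  grad(y) = 5.3044, v = y - alpha*grad = 0.6078
  prox(v) = soft_thresh(0.6078, 0.1301) = 0.4777
Iteration 2: beta = 0.3333, y = 0.4777 + 0.3333*(0.4777 - 0.8587) = 0.3507
  grad(y) = -0.7912, v = y - alpha*grad = 0.3882
  prox(v) = soft_thresh(0.3882, 0.1301) = 0.2581
Iteration 3: beta = 0.5, y = 0.2581 + 0.5*(0.2581 - 0.4777) = 0.1483
  grad(y) = -3.2209, v = y - alpha*grad = 0.3006
  prox(v) = soft_thresh(0.3006, 0.1301) = 0.1705
Iteration 4: beta = 0.6, y = 0.1705 + 0.6*(0.1705 - 0.2581) = 0.118
  grad(y) = -3.584, v = y - alpha*grad = 0.2875
  prox(v) = soft_thresh(0.2875, 0.1301) = 0.1574
f(x_4) = 6*0.1574^2 - 5*0.1574 + 2.75*|0.1574| = -0.2055


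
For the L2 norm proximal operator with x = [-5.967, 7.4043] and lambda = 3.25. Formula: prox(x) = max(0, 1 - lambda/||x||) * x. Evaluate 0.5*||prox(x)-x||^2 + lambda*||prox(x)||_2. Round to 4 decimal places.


Step 1: Compute ||x||.
||x|| = 9.5094
Step 2: Compute scaling factor.
scale = max(0, 1 - 3.25/9.5094) = 0.6582
Step 3: prox(x) = [-3.9277, 4.8738]
||prox(x)|| = 6.2594
Step 4: Proximal objective.
0.5*||prox-x||^2 = 5.2813
lambda*||prox|| = 20.3431
Total = 25.6243


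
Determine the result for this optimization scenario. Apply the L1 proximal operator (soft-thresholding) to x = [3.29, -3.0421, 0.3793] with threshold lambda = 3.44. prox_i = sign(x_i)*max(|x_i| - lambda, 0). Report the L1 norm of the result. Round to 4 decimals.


Soft-thresholding with lambda = 3.44:
prox(3.29) = sign(3.29)*max(|3.29| - 3.44, 0) = 0.0
prox(-3.0421) = sign(-3.0421)*max(|-3.0421| - 3.44, 0) = 0.0
prox(0.3793) = sign(0.3793)*max(|0.3793| - 3.44, 0) = 0.0
prox(x) = [0.0, 0.0, 0.0]
||prox(x)||_1 = 0.0 + 0.0 + 0.0 = 0.0


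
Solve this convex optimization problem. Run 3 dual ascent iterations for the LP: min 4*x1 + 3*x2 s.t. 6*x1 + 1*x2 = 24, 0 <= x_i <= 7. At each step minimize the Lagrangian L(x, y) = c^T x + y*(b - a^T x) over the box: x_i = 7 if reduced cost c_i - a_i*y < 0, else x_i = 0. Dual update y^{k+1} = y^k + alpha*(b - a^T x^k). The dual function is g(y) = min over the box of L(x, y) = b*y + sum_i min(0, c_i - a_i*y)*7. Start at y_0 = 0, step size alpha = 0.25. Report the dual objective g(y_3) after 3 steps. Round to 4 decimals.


Dual ascent for LP: min 4*x1 + 3*x2, 6*x1 + 1*x2 = 24, 0 <= x_i <= 7
Step 1: y^k = 0.0, reduced costs: (4.0, 3.0)
  x^k = (0.0, 0.0), subgradient = b - a^T x = 24.0
  y^{k+1} = 0.0 + 0.25*24.0 = 6.0
Step 2: y^k = 6.0, reduced costs: (-32.0, -3.0)
  x^k = (7.0, 7.0), subgradient = b - a^T x = -25.0
  y^{k+1} = 6.0 + 0.25*-25.0 = -0.25
Step 3: y^k = -0.25, reduced costs: (5.5, 3.25)
  x^k = (0.0, 0.0), subgradient = b - a^T x = 24.0
  y^{k+1} = -0.25 + 0.25*24.0 = 5.75
Dual objective at y_3 = 5.75: reduced costs (-30.5, -2.75), box minimizer x = (7.0, 7.0)
g(y_3) = b*y + (c1 - a1*y)*x1 + (c2 - a2*y)*x2 = 24*5.75 + (-30.5)*7.0 + (-2.75)*7.0 = 138.0 - 213.5 - 19.25 = -94.75


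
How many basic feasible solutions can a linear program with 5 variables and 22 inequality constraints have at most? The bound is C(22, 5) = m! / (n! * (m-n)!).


Each vertex corresponds to some choice of n active constraints out of m, so the number of vertices is at most C(m, n) = m! / (n!(m-n)!).
m = 22, n = 5
Numerator: 22 * 21 * 20 * 19 * 18
Denominator: 5! = 120
C(22, 5) = 26334


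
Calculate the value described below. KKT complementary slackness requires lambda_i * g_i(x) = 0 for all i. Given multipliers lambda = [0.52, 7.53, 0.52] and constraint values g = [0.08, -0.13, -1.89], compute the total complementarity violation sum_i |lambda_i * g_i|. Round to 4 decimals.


KKT complementary slackness check:
lambda_1 * g_1 = 0.52 * 0.08 = 0.0416
lambda_2 * g_2 = 7.53 * -0.13 = -0.9789
lambda_3 * g_3 = 0.52 * -1.89 = -0.9828
Total violation = 0.0416 + 0.9789 + 0.9828 = 2.0033


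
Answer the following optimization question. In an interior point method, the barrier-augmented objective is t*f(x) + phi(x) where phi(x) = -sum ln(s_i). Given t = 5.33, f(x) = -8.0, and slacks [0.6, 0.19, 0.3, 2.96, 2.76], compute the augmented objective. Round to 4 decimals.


Step 1: Compute log-barrier.
ln values: [-0.5108, -1.6607, -1.204, 1.0852, 1.0152]
phi = -(-0.5108 - 1.6607 - 1.204 + 1.0852 + 1.0152) = 1.2751
Step 2: Compute augmented objective.
t*f(x) = 5.33*-8.0 = -42.64
Total = -42.64 + 1.2751 = -41.3649


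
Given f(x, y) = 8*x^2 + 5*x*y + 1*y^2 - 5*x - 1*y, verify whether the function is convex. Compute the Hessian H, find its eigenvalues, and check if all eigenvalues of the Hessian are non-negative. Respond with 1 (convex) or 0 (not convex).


The Hessian of f(x,y) = 8*x^2 + 5*x*y + 1*y^2 - 5*x - 1*y is:
H = [[16, 5], [5, 2]]
Trace = 16 + 2 = 18
Determinant = 16*2 - (5)^2 = 7
Discriminant = (18)^2 - 4*7 = 296.0
Eigenvalues: lambda_1 = 0.3977, lambda_2 = 17.6023
The function is convex.

1


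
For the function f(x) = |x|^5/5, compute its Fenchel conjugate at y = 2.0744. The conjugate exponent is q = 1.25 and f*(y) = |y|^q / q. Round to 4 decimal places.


The conjugate exponent q satisfies 1/p + 1/q = 1.
p = 5, so q = 5/(5 - 1) = 1.25
|y|^q = 2.0744^1.25 = 2.4895
f*(2.0744) = 2.4895 / 1.25 = 1.9916


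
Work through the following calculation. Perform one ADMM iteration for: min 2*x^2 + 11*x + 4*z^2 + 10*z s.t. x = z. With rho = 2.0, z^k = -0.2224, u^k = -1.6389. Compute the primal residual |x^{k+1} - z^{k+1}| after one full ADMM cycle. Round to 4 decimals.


ADMM iteration with rho = 2.0, z^k = -0.2224, u^k = -1.6389
Step 1: x-update.
Minimize 2*x^2 + 11*x + (2.0/2)*(x + 0.2224 - 1.6389)^2
FOC: (2*2 + 2.0)*x = -11 + 2.0*(-0.2224 + 1.6389)
x^{k+1} = -1.3612
Step 2: z-update.
Minimize 4*z^2 + 10*z + (2.0/2)*(-1.3612 - z - 1.6389)^2
FOC: (2*4 + 2.0)*z = -10 + 2.0*(-1.3612 - 1.6389)
z^{k+1} = -1.6
Step 3: u-update.
u^{k+1} = -1.6389 - 1.3612 + 1.6 = -1.4001
Step 4: Primal residual = |-1.3612 + 1.6| = 0.2388


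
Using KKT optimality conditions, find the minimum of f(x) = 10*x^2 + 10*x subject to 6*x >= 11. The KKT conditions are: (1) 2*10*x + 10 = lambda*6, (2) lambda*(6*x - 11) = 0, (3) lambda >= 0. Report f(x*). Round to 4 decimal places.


Step 1: Try lambda = 0 (constraint inactive).
x_unc = -10/(2*10) = -0.5
Check: 6*-0.5 = -3.0 < 11 -- violated!
Step 2: Constraint must be active: 6*x = 11
x* = 11/6 = 1.8333 (rounded; the exact value 11/6 is used below)
lambda = (2*10*(11/6) + 10)/6 = 7.7778
Step 3: Compute optimal value.
f(x*) = 10*(11/6)^2 + 10*(11/6) = 51.9444


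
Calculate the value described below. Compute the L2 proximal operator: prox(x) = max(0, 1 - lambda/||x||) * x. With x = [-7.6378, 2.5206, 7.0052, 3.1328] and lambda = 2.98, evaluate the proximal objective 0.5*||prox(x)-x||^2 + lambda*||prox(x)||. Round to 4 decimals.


Step 1: Compute ||x||.
||x|| = 11.1165
Step 2: Compute scaling factor.
scale = max(0, 1 - 2.98/11.1165) = 0.7319
Step 3: prox(x) = [-5.5903, 1.8449, 5.1273, 2.293]
||prox(x)|| = 8.1365
Step 4: Proximal objective.
0.5*||prox-x||^2 = 4.4402
lambda*||prox|| = 24.2468
Total = 28.687


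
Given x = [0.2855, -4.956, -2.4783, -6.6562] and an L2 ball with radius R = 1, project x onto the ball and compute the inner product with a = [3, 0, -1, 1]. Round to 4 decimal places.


Step 1: Compute ||x|| (intermediates to 6 decimals).
||x|| = sqrt(0.2855^2 + (-4.956)^2 + (-2.4783)^2 + (-6.6562)^2) = 8.665473
Step 2: Project.
Since ||x|| > R, scale = R/||x|| = 1/8.665473 = 0.115401, proj(x) = scale * x
proj(x) = [0.032947, -0.571927, -0.285998, -0.768132]
Step 3: Dot product.
a^T * proj(x) = 3*0.032947 + 0*(-0.571927) - 1*(-0.285998) + 1*(-0.768132) = -0.3833


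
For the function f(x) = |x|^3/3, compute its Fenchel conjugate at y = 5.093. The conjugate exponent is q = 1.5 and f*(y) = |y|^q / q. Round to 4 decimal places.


The conjugate exponent q satisfies 1/p + 1/q = 1.
p = 3, so q = 3/(3 - 1) = 1.5
|y|^q = 5.093^1.5 = 11.4937
f*(5.093) = 11.4937 / 1.5 = 7.6625


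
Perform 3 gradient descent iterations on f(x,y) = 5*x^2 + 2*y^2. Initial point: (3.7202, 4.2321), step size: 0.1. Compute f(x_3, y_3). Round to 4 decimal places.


Gradient descent on f(x,y) = 5*x^2 + 2*y^2.
Starting point: (3.7202, 4.2321), alpha = 0.1
Step 1: grad_x = 2*5*3.7202 = 37.202, grad_y = 2*2*4.2321 = 16.9284
  x_1 = 3.7202 - 0.1*37.202 = 0.0
  y_1 = 4.2321 - 0.1*16.9284 = 2.5393
Step 2: grad_x = 2*5*0.0 = 0.0, grad_y = 2*2*2.5393 = 10.157
  x_2 = 0.0 - 0.1*0.0 = 0.0
  y_2 = 2.5393 - 0.1*10.157 = 1.5236
Step 3: grad_x = 2*5*0.0 = 0.0, grad_y = 2*2*1.5236 = 6.0942
  x_3 = 0.0 - 0.1*0.0 = 0.0
  y_3 = 1.5236 - 0.1*6.0942 = 0.9141
f(0.0, 0.9141) = 5*0.0^2 + 2*0.9141^2 = 1.6713


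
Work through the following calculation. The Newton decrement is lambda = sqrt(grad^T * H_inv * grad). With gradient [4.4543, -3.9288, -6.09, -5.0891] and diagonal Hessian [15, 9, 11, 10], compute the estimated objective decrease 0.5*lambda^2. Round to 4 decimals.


Step 1: H is diagonal, so H^(-1) * g = [0.297, -0.4365, -0.5536, -0.5089].
Step 2: g^T H^(-1) g = sum_i g_i^2 / H_ii
  = (4.4543)^2/15 + (-3.9288)^2/9 + (-6.09)^2/11 + (-5.0891)^2/10
  = 1.3227 + 1.7151 + 3.3716 + 2.5899 = 8.9993
Step 3: Objective decrease = 0.5 * g^T H^(-1) g = 4.4997


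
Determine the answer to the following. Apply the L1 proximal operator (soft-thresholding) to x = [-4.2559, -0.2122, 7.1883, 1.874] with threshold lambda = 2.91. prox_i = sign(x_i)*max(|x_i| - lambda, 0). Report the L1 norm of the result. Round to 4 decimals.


Soft-thresholding with lambda = 2.91:
prox(-4.2559) = sign(-4.2559)*max(|-4.2559| - 2.91, 0) = -1.3459
prox(-0.2122) = sign(-0.2122)*max(|-0.2122| - 2.91, 0) = 0.0
prox(7.1883) = sign(7.1883)*max(|7.1883| - 2.91, 0) = 4.2783
prox(1.874) = sign(1.874)*max(|1.874| - 2.91, 0) = 0.0
prox(x) = [-1.3459, 0.0, 4.2783, 0.0]
||prox(x)||_1 = 1.3459 + 0.0 + 4.2783 + 0.0 = 5.6242


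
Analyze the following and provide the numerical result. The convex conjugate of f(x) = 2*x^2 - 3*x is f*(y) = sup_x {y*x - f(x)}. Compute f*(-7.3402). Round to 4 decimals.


f*(y) = sup_x {y*x - a*x^2 - b*x} = sup_x {(y-b)*x - a*x^2}
FOC: (y - b) - 2a*x = 0 => x* = (y - b)/(2a)
x* = (-7.3402 + 3)/(2*2) = -1.0851
f*(-7.3402) = (y-b)^2/(4a) = (-7.3402 + 3)^2/(4*2)
= 18.8373/8 = 2.3547


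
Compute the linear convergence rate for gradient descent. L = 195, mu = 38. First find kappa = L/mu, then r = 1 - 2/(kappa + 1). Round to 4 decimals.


Step 1: Compute the condition number.
kappa = L/mu = 195/38 = 5.1316
Step 2: Compute the convergence rate.
r = 1 - 2/(kappa + 1) = 1 - 2*mu/(L + mu) = (L - mu)/(L + mu) = 157/233 = 0.6738


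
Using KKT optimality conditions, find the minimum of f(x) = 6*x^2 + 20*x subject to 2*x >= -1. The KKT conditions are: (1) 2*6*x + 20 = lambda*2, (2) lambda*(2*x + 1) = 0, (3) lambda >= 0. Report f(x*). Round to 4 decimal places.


Step 1: Try lambda = 0 (constraint inactive).
x_unc = -20/(2*6) = -1.6667
Check: 2*-1.6667 = -3.3334 < -1 -- violated!
Step 2: Constraint must be active: 2*x = -1
x* = -1/2 = -0.5
lambda = (2*6*(-0.5) + 20)/2 = 7.0
Step 3: Compute optimal value.
f(x*) = 6*(-0.5)^2 + 20*(-0.5) = -8.5


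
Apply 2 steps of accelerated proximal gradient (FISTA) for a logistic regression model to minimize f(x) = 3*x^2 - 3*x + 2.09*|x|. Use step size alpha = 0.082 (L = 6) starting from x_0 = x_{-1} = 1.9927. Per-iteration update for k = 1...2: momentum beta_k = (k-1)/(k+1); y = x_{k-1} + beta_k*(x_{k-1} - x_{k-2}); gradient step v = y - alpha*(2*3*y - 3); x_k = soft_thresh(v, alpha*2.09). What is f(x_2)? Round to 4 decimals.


FISTA on f(x) = 3*x^2 - 3*x + 2.09*|x|
L = 6, alpha = 0.082
Iteration 1: beta = 0.0, y = 1.9927 + 0.0*(1.9927 - 1.9927) = 1.9927
  grad(y) = 8.9562, v = y - alpha*grad = 1.2583
  prox(v) = soft_thresh(1.2583, 0.1714) = 1.0869
Iteration 2: beta = 0.3333, y = 1.0869 + 0.3333*(1.0869 - 1.9927) = 0.785
  grad(y) = 1.7099, v = y - alpha*grad = 0.6448
  prox(v) = soft_thresh(0.6448, 0.1714) = 0.4734
f(x_2) = 3*0.4734^2 - 3*0.4734 + 2.09*|0.4734| = 0.2415


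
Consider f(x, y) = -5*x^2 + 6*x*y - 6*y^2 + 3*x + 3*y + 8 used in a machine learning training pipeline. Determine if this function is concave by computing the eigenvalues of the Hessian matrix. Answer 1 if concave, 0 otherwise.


The Hessian of f(x,y) = -5*x^2 + 6*x*y - 6*y^2 + 3*x + 3*y + 8 is:
H = [[-10, 6], [6, -12]]
Trace = -10 - 12 = -22
Determinant = -10*-12 - (6)^2 = 84
Discriminant = (-22)^2 - 4*84 = 148.0
Eigenvalues: lambda_1 = -17.0828, lambda_2 = -4.9172
The function is concave.

1


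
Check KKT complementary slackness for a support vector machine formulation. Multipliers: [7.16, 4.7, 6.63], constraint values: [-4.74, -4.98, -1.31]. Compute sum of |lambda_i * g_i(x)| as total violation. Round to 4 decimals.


KKT complementary slackness check:
lambda_1 * g_1 = 7.16 * -4.74 = -33.9384
lambda_2 * g_2 = 4.7 * -4.98 = -23.406
lambda_3 * g_3 = 6.63 * -1.31 = -8.6853
Total violation = 33.9384 + 23.406 + 8.6853 = 66.0297


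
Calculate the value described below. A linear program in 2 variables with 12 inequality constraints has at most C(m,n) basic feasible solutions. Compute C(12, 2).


Each vertex corresponds to some choice of n active constraints out of m, so the number of vertices is at most C(m, n) = m! / (n!(m-n)!).
m = 12, n = 2
Numerator: 12 * 11
Denominator: 2! = 2
C(12, 2) = 66


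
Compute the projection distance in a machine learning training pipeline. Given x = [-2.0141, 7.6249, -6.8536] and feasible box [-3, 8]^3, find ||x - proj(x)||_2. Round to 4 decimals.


Project each component onto [-3, 8].
clip(-2.0141) = -2.0141, clip(7.6249) = 7.6249, clip(-6.8536) = -3.0
Projection = [-2.0141, 7.6249, -3.0]
Squared diffs: [0.0, 0.0, 14.8502]
Distance = sqrt(14.8502) = 3.8536


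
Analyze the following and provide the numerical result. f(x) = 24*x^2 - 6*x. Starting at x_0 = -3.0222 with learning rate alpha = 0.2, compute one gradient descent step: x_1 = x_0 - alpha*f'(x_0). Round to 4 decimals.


We compute the gradient at x_0 and apply the update.
f'(x) = 48*x - 6
f'(-3.0222) = 48*-3.0222 - 6 = -151.0656
x_1 = -3.0222 - 0.2*-151.0656 = 27.1909


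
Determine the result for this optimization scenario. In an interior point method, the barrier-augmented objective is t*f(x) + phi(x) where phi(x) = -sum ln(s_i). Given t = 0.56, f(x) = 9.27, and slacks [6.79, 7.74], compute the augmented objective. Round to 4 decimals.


Step 1: Compute log-barrier.
ln values: [1.9155, 2.0464]
phi = -(1.9155 + 2.0464) = -3.9619
Step 2: Compute augmented objective.
t*f(x) = 0.56*9.27 = 5.1912
Total = 5.1912 - 3.9619 = 1.2293


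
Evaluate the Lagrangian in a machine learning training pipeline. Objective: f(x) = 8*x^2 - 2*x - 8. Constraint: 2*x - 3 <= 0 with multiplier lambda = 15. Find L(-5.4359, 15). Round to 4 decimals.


Step 1: Evaluate f(x).
f(-5.4359) = 8*(-5.4359)^2 - 2*(-5.4359) - 8 = 239.2639
Step 2: Evaluate g(x).
g(-5.4359) = 2*-5.4359 - 3 = -13.8718
Step 3: Compute Lagrangian.
L = 239.2639 + 15*-13.8718 = 31.1869


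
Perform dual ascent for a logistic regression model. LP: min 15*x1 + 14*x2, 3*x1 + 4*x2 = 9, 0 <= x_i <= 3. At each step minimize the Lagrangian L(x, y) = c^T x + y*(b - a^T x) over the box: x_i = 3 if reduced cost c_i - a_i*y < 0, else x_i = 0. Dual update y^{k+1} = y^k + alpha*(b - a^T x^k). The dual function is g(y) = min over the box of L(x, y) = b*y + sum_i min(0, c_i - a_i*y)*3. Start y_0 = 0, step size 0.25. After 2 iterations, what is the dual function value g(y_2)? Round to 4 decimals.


Dual ascent for LP: min 15*x1 + 14*x2, 3*x1 + 4*x2 = 9, 0 <= x_i <= 3
Step 1: y^k = 0.0, reduced costs: (15.0, 14.0)
  x^k = (0.0, 0.0), subgradient = b - a^T x = 9.0
  y^{k+1} = 0.0 + 0.25*9.0 = 2.25
Step 2: y^k = 2.25, reduced costs: (8.25, 5.0)
  x^k = (0.0, 0.0), subgradient = b - a^T x = 9.0
  y^{k+1} = 2.25 + 0.25*9.0 = 4.5
Dual objective at y_2 = 4.5: reduced costs (1.5, -4.0), box minimizer x = (0.0, 3.0)
g(y_2) = b*y + (c1 - a1*y)*x1 + (c2 - a2*y)*x2 = 9*4.5 + 1.5*0.0 + (-4.0)*3.0 = 40.5 + 0.0 - 12.0 = 28.5
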